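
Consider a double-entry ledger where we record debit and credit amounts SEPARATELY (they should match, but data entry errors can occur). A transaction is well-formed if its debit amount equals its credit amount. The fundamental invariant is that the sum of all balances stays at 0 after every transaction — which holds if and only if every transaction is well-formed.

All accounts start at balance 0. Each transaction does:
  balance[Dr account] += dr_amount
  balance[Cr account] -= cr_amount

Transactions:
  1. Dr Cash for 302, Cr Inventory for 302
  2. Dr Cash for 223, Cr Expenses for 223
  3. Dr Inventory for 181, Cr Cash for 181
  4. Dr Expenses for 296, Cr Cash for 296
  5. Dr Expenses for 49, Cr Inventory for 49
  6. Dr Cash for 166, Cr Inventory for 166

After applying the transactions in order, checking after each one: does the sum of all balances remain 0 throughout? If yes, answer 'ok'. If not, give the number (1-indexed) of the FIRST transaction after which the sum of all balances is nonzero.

Answer: ok

Derivation:
After txn 1: dr=302 cr=302 sum_balances=0
After txn 2: dr=223 cr=223 sum_balances=0
After txn 3: dr=181 cr=181 sum_balances=0
After txn 4: dr=296 cr=296 sum_balances=0
After txn 5: dr=49 cr=49 sum_balances=0
After txn 6: dr=166 cr=166 sum_balances=0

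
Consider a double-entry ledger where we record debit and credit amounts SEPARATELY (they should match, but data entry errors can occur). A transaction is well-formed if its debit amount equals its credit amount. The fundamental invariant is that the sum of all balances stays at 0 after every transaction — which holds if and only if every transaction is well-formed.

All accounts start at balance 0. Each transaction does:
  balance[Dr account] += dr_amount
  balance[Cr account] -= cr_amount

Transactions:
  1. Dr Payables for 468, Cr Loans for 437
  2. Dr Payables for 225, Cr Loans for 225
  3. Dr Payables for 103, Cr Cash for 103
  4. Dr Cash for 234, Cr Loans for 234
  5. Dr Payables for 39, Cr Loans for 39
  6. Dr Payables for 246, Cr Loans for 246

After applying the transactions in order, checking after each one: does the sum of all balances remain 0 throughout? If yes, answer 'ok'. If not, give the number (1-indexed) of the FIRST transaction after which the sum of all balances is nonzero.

After txn 1: dr=468 cr=437 sum_balances=31
After txn 2: dr=225 cr=225 sum_balances=31
After txn 3: dr=103 cr=103 sum_balances=31
After txn 4: dr=234 cr=234 sum_balances=31
After txn 5: dr=39 cr=39 sum_balances=31
After txn 6: dr=246 cr=246 sum_balances=31

Answer: 1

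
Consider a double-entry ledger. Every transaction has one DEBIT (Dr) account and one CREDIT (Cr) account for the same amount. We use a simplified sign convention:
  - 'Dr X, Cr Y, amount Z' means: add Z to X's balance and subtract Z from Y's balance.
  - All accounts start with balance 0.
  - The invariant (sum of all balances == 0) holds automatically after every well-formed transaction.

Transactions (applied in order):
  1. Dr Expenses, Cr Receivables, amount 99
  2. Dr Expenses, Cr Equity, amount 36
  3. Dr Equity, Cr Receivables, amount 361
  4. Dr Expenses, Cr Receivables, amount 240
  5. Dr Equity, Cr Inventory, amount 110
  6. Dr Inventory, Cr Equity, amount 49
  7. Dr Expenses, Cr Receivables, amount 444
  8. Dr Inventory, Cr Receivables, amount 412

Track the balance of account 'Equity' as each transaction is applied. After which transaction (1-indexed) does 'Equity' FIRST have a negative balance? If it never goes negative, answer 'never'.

Answer: 2

Derivation:
After txn 1: Equity=0
After txn 2: Equity=-36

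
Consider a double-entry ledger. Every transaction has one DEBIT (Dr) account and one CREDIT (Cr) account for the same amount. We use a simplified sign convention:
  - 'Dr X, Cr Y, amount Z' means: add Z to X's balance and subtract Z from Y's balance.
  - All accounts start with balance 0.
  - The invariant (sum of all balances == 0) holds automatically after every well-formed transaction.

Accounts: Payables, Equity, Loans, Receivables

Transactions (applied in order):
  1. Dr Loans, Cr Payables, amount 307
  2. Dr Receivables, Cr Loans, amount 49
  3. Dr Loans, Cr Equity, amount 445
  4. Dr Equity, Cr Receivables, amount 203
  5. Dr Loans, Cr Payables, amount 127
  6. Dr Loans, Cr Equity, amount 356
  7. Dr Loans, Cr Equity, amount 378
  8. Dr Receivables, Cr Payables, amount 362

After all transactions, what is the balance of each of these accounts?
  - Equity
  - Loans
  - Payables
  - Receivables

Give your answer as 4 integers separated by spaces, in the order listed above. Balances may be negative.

After txn 1 (Dr Loans, Cr Payables, amount 307): Loans=307 Payables=-307
After txn 2 (Dr Receivables, Cr Loans, amount 49): Loans=258 Payables=-307 Receivables=49
After txn 3 (Dr Loans, Cr Equity, amount 445): Equity=-445 Loans=703 Payables=-307 Receivables=49
After txn 4 (Dr Equity, Cr Receivables, amount 203): Equity=-242 Loans=703 Payables=-307 Receivables=-154
After txn 5 (Dr Loans, Cr Payables, amount 127): Equity=-242 Loans=830 Payables=-434 Receivables=-154
After txn 6 (Dr Loans, Cr Equity, amount 356): Equity=-598 Loans=1186 Payables=-434 Receivables=-154
After txn 7 (Dr Loans, Cr Equity, amount 378): Equity=-976 Loans=1564 Payables=-434 Receivables=-154
After txn 8 (Dr Receivables, Cr Payables, amount 362): Equity=-976 Loans=1564 Payables=-796 Receivables=208

Answer: -976 1564 -796 208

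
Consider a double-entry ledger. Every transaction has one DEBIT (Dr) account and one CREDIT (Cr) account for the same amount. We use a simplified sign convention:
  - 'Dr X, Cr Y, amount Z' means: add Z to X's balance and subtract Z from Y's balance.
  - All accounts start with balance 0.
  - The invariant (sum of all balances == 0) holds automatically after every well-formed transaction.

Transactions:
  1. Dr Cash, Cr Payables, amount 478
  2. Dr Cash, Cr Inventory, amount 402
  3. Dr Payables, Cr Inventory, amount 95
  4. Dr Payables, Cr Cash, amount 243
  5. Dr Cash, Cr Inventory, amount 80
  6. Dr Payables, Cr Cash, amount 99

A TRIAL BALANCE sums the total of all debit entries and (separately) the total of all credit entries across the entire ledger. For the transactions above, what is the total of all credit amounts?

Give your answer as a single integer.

Txn 1: credit+=478
Txn 2: credit+=402
Txn 3: credit+=95
Txn 4: credit+=243
Txn 5: credit+=80
Txn 6: credit+=99
Total credits = 1397

Answer: 1397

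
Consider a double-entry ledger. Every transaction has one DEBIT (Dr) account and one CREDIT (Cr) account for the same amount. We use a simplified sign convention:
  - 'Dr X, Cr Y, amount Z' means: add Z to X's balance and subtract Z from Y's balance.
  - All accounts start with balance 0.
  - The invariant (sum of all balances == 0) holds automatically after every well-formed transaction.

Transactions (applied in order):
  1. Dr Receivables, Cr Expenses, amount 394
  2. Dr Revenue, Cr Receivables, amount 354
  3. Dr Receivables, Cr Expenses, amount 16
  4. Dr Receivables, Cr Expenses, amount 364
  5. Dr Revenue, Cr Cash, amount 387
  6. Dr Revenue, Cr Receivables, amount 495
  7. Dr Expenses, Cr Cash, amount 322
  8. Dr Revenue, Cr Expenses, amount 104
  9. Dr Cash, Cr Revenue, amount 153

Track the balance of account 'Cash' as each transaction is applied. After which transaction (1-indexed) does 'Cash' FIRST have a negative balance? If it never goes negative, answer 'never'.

After txn 1: Cash=0
After txn 2: Cash=0
After txn 3: Cash=0
After txn 4: Cash=0
After txn 5: Cash=-387

Answer: 5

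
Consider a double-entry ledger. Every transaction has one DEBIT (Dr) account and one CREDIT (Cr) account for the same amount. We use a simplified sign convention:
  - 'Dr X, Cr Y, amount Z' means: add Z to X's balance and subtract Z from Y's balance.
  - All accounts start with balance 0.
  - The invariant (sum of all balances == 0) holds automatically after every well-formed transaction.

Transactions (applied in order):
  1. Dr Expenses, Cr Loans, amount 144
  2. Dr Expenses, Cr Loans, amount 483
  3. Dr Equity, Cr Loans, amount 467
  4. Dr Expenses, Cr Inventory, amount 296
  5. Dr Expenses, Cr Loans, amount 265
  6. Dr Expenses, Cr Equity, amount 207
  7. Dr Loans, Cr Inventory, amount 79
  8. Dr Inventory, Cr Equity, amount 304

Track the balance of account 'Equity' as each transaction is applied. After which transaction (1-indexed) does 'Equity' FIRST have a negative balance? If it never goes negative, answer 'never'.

Answer: 8

Derivation:
After txn 1: Equity=0
After txn 2: Equity=0
After txn 3: Equity=467
After txn 4: Equity=467
After txn 5: Equity=467
After txn 6: Equity=260
After txn 7: Equity=260
After txn 8: Equity=-44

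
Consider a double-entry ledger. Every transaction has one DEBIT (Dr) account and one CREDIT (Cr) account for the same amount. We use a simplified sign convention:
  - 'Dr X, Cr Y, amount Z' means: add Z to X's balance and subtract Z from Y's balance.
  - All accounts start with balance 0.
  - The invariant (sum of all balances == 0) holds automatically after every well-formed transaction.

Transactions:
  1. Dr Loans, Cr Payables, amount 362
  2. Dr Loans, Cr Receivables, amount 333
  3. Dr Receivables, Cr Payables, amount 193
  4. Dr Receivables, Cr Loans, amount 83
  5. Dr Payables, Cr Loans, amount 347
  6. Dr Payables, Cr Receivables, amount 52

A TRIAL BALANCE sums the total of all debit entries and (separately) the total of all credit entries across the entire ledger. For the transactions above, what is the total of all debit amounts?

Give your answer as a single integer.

Answer: 1370

Derivation:
Txn 1: debit+=362
Txn 2: debit+=333
Txn 3: debit+=193
Txn 4: debit+=83
Txn 5: debit+=347
Txn 6: debit+=52
Total debits = 1370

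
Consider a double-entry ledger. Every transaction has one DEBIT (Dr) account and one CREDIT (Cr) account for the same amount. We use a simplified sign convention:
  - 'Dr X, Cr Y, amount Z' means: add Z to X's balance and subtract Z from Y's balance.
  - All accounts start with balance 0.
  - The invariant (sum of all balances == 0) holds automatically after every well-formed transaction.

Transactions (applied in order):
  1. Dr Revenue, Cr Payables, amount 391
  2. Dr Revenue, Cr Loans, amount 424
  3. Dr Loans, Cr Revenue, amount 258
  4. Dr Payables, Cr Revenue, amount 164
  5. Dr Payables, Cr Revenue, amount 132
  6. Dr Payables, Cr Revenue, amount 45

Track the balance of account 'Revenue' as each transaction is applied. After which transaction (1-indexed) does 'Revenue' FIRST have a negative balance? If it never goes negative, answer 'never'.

After txn 1: Revenue=391
After txn 2: Revenue=815
After txn 3: Revenue=557
After txn 4: Revenue=393
After txn 5: Revenue=261
After txn 6: Revenue=216

Answer: never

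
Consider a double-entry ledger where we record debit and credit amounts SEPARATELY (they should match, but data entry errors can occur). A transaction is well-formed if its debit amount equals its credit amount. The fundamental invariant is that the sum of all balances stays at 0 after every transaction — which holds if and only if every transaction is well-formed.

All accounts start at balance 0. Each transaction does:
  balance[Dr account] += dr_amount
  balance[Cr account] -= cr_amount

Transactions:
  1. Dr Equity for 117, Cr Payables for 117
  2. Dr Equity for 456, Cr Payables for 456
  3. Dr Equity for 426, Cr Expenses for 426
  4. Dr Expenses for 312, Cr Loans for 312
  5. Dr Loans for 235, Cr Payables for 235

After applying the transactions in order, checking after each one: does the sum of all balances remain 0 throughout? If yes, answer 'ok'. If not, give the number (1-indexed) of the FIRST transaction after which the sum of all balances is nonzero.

Answer: ok

Derivation:
After txn 1: dr=117 cr=117 sum_balances=0
After txn 2: dr=456 cr=456 sum_balances=0
After txn 3: dr=426 cr=426 sum_balances=0
After txn 4: dr=312 cr=312 sum_balances=0
After txn 5: dr=235 cr=235 sum_balances=0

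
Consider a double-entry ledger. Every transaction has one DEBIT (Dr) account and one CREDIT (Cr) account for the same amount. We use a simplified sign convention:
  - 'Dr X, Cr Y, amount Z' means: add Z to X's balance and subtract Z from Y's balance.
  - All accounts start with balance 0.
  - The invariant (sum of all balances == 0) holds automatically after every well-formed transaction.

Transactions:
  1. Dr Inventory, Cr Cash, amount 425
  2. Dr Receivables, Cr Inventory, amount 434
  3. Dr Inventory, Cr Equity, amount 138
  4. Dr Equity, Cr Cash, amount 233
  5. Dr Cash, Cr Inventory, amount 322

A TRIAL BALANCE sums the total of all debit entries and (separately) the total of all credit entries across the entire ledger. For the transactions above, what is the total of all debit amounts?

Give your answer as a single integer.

Answer: 1552

Derivation:
Txn 1: debit+=425
Txn 2: debit+=434
Txn 3: debit+=138
Txn 4: debit+=233
Txn 5: debit+=322
Total debits = 1552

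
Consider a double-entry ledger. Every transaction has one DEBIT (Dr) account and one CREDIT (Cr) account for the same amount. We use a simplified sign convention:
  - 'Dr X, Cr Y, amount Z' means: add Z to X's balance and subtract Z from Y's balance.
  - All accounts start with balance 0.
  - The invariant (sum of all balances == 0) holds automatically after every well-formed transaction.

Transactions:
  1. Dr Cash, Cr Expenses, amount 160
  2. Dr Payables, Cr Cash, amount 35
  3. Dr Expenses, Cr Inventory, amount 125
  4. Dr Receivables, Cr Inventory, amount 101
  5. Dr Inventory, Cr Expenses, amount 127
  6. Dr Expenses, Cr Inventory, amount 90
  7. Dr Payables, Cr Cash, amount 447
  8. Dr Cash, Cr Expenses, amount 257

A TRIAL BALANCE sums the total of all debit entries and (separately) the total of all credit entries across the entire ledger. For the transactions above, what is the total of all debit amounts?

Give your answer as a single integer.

Txn 1: debit+=160
Txn 2: debit+=35
Txn 3: debit+=125
Txn 4: debit+=101
Txn 5: debit+=127
Txn 6: debit+=90
Txn 7: debit+=447
Txn 8: debit+=257
Total debits = 1342

Answer: 1342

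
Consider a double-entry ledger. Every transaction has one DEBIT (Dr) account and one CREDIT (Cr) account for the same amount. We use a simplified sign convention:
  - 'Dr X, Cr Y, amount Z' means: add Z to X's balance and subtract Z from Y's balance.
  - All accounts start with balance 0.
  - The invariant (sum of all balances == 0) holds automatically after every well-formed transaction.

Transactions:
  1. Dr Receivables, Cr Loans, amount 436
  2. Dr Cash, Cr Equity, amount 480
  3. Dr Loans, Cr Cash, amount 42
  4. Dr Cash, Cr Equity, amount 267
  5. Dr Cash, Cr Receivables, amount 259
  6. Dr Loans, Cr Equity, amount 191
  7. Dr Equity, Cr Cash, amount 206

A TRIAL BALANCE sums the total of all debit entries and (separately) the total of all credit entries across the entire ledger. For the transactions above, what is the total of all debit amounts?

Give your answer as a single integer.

Answer: 1881

Derivation:
Txn 1: debit+=436
Txn 2: debit+=480
Txn 3: debit+=42
Txn 4: debit+=267
Txn 5: debit+=259
Txn 6: debit+=191
Txn 7: debit+=206
Total debits = 1881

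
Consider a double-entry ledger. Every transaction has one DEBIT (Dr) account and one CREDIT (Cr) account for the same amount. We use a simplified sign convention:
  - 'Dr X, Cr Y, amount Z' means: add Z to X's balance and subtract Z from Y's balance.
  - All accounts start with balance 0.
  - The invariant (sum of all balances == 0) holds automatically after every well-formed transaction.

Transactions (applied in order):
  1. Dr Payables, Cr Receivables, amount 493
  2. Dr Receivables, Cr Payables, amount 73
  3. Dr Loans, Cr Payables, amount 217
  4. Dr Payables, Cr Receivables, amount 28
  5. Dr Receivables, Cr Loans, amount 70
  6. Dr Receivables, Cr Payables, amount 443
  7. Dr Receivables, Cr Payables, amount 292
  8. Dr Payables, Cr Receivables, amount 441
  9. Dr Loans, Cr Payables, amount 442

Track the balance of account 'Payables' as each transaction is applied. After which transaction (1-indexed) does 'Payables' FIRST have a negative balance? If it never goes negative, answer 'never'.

After txn 1: Payables=493
After txn 2: Payables=420
After txn 3: Payables=203
After txn 4: Payables=231
After txn 5: Payables=231
After txn 6: Payables=-212

Answer: 6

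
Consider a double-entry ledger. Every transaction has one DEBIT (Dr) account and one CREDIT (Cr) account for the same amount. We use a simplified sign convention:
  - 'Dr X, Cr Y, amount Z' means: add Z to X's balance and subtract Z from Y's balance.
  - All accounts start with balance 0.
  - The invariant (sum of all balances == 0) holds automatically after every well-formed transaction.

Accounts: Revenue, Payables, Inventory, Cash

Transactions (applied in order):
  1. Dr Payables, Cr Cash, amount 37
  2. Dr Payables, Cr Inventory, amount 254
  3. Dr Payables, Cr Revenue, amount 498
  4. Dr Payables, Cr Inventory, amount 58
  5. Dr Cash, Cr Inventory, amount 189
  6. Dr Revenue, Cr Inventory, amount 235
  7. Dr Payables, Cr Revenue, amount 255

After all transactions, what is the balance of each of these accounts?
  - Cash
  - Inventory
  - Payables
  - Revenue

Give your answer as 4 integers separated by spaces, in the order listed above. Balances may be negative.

Answer: 152 -736 1102 -518

Derivation:
After txn 1 (Dr Payables, Cr Cash, amount 37): Cash=-37 Payables=37
After txn 2 (Dr Payables, Cr Inventory, amount 254): Cash=-37 Inventory=-254 Payables=291
After txn 3 (Dr Payables, Cr Revenue, amount 498): Cash=-37 Inventory=-254 Payables=789 Revenue=-498
After txn 4 (Dr Payables, Cr Inventory, amount 58): Cash=-37 Inventory=-312 Payables=847 Revenue=-498
After txn 5 (Dr Cash, Cr Inventory, amount 189): Cash=152 Inventory=-501 Payables=847 Revenue=-498
After txn 6 (Dr Revenue, Cr Inventory, amount 235): Cash=152 Inventory=-736 Payables=847 Revenue=-263
After txn 7 (Dr Payables, Cr Revenue, amount 255): Cash=152 Inventory=-736 Payables=1102 Revenue=-518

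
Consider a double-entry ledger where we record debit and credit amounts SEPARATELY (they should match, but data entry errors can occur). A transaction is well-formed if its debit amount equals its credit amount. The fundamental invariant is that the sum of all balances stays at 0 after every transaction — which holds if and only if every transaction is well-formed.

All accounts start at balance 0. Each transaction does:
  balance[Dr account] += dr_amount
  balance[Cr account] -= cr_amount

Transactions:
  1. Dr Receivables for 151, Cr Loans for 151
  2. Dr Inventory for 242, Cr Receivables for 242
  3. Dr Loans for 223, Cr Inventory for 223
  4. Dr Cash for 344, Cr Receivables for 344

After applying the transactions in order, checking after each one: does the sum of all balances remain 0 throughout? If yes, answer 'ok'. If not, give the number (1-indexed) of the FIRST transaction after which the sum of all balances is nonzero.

After txn 1: dr=151 cr=151 sum_balances=0
After txn 2: dr=242 cr=242 sum_balances=0
After txn 3: dr=223 cr=223 sum_balances=0
After txn 4: dr=344 cr=344 sum_balances=0

Answer: ok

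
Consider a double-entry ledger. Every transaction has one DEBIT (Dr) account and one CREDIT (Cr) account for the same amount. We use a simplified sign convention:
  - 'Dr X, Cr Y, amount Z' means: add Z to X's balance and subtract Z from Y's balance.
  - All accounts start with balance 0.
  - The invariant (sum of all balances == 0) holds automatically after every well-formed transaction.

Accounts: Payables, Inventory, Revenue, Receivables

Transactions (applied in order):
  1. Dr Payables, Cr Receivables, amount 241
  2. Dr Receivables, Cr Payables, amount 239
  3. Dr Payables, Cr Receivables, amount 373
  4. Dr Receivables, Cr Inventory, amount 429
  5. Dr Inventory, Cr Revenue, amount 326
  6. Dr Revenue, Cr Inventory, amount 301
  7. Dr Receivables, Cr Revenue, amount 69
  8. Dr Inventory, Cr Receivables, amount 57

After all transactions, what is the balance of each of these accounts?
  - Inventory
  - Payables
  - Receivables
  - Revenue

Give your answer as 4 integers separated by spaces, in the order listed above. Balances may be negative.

Answer: -347 375 66 -94

Derivation:
After txn 1 (Dr Payables, Cr Receivables, amount 241): Payables=241 Receivables=-241
After txn 2 (Dr Receivables, Cr Payables, amount 239): Payables=2 Receivables=-2
After txn 3 (Dr Payables, Cr Receivables, amount 373): Payables=375 Receivables=-375
After txn 4 (Dr Receivables, Cr Inventory, amount 429): Inventory=-429 Payables=375 Receivables=54
After txn 5 (Dr Inventory, Cr Revenue, amount 326): Inventory=-103 Payables=375 Receivables=54 Revenue=-326
After txn 6 (Dr Revenue, Cr Inventory, amount 301): Inventory=-404 Payables=375 Receivables=54 Revenue=-25
After txn 7 (Dr Receivables, Cr Revenue, amount 69): Inventory=-404 Payables=375 Receivables=123 Revenue=-94
After txn 8 (Dr Inventory, Cr Receivables, amount 57): Inventory=-347 Payables=375 Receivables=66 Revenue=-94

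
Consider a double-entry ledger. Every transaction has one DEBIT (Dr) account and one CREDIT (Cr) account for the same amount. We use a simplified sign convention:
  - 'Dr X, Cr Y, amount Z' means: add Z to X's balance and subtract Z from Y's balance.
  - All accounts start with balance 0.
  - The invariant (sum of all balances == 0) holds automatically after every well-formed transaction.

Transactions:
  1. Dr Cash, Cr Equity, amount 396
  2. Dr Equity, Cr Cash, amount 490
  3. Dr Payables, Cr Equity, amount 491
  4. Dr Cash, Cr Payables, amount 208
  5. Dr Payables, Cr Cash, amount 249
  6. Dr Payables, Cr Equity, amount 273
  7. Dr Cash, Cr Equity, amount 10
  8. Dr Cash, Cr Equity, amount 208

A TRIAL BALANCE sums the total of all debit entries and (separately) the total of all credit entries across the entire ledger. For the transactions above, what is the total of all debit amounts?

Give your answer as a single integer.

Answer: 2325

Derivation:
Txn 1: debit+=396
Txn 2: debit+=490
Txn 3: debit+=491
Txn 4: debit+=208
Txn 5: debit+=249
Txn 6: debit+=273
Txn 7: debit+=10
Txn 8: debit+=208
Total debits = 2325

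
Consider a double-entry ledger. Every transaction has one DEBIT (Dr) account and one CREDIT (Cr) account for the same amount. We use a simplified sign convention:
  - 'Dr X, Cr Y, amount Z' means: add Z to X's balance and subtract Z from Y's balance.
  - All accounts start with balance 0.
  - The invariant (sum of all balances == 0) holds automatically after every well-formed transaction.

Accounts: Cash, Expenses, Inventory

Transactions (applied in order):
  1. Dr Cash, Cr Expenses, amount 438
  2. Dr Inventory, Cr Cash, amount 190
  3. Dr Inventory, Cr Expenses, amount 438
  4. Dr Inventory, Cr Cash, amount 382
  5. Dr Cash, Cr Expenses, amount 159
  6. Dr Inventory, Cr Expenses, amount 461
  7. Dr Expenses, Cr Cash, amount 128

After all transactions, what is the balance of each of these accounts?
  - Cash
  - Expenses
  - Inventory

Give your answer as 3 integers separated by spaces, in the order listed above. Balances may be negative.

After txn 1 (Dr Cash, Cr Expenses, amount 438): Cash=438 Expenses=-438
After txn 2 (Dr Inventory, Cr Cash, amount 190): Cash=248 Expenses=-438 Inventory=190
After txn 3 (Dr Inventory, Cr Expenses, amount 438): Cash=248 Expenses=-876 Inventory=628
After txn 4 (Dr Inventory, Cr Cash, amount 382): Cash=-134 Expenses=-876 Inventory=1010
After txn 5 (Dr Cash, Cr Expenses, amount 159): Cash=25 Expenses=-1035 Inventory=1010
After txn 6 (Dr Inventory, Cr Expenses, amount 461): Cash=25 Expenses=-1496 Inventory=1471
After txn 7 (Dr Expenses, Cr Cash, amount 128): Cash=-103 Expenses=-1368 Inventory=1471

Answer: -103 -1368 1471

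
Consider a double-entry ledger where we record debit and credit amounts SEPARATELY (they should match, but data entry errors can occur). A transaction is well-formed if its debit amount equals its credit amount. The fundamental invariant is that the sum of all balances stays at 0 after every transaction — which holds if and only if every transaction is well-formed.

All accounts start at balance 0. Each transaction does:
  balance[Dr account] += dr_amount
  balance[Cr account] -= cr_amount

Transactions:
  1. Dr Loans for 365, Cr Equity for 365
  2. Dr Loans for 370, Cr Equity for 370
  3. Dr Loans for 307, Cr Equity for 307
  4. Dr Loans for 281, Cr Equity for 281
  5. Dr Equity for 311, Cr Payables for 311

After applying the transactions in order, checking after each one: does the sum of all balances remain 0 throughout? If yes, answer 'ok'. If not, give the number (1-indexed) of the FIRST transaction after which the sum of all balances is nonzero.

Answer: ok

Derivation:
After txn 1: dr=365 cr=365 sum_balances=0
After txn 2: dr=370 cr=370 sum_balances=0
After txn 3: dr=307 cr=307 sum_balances=0
After txn 4: dr=281 cr=281 sum_balances=0
After txn 5: dr=311 cr=311 sum_balances=0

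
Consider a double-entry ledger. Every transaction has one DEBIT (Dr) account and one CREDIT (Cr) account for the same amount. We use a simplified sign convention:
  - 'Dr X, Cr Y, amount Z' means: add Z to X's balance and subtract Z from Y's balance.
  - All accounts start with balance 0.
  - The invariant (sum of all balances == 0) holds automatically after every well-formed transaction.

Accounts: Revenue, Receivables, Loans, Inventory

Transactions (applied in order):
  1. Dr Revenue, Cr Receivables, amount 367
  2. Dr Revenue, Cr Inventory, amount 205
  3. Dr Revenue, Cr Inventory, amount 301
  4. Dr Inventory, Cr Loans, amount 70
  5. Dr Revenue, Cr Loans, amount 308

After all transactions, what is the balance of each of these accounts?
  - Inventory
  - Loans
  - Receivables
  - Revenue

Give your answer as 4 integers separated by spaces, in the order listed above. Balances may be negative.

Answer: -436 -378 -367 1181

Derivation:
After txn 1 (Dr Revenue, Cr Receivables, amount 367): Receivables=-367 Revenue=367
After txn 2 (Dr Revenue, Cr Inventory, amount 205): Inventory=-205 Receivables=-367 Revenue=572
After txn 3 (Dr Revenue, Cr Inventory, amount 301): Inventory=-506 Receivables=-367 Revenue=873
After txn 4 (Dr Inventory, Cr Loans, amount 70): Inventory=-436 Loans=-70 Receivables=-367 Revenue=873
After txn 5 (Dr Revenue, Cr Loans, amount 308): Inventory=-436 Loans=-378 Receivables=-367 Revenue=1181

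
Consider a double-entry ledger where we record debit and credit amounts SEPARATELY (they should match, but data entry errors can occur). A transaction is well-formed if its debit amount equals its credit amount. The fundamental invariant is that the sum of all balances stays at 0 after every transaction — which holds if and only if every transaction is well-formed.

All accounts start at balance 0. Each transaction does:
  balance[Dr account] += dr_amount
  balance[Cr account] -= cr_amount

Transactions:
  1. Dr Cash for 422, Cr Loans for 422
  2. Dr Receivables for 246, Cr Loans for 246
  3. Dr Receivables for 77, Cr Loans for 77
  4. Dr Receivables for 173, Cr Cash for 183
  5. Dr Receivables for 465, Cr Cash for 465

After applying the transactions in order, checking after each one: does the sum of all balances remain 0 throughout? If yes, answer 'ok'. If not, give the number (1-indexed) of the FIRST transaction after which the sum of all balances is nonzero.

After txn 1: dr=422 cr=422 sum_balances=0
After txn 2: dr=246 cr=246 sum_balances=0
After txn 3: dr=77 cr=77 sum_balances=0
After txn 4: dr=173 cr=183 sum_balances=-10
After txn 5: dr=465 cr=465 sum_balances=-10

Answer: 4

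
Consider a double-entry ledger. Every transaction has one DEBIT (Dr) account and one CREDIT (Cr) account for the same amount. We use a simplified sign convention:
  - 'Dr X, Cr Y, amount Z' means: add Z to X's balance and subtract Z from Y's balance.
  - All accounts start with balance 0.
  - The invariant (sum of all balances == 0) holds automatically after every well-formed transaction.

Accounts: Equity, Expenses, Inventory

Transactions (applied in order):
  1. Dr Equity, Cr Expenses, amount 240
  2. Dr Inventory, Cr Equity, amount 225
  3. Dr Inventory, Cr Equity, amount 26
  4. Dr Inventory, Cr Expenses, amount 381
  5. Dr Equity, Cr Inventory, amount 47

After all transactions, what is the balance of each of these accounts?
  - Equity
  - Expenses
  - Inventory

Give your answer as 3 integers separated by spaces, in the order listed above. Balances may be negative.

Answer: 36 -621 585

Derivation:
After txn 1 (Dr Equity, Cr Expenses, amount 240): Equity=240 Expenses=-240
After txn 2 (Dr Inventory, Cr Equity, amount 225): Equity=15 Expenses=-240 Inventory=225
After txn 3 (Dr Inventory, Cr Equity, amount 26): Equity=-11 Expenses=-240 Inventory=251
After txn 4 (Dr Inventory, Cr Expenses, amount 381): Equity=-11 Expenses=-621 Inventory=632
After txn 5 (Dr Equity, Cr Inventory, amount 47): Equity=36 Expenses=-621 Inventory=585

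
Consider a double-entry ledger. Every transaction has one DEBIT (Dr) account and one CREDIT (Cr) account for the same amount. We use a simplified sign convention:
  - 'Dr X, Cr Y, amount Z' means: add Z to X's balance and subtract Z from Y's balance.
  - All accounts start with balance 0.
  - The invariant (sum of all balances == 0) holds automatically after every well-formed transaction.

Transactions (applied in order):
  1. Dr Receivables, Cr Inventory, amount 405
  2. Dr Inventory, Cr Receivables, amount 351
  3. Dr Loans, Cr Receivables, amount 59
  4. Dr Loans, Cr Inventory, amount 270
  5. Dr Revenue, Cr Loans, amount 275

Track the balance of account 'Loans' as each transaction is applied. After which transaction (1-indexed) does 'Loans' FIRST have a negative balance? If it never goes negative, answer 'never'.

After txn 1: Loans=0
After txn 2: Loans=0
After txn 3: Loans=59
After txn 4: Loans=329
After txn 5: Loans=54

Answer: never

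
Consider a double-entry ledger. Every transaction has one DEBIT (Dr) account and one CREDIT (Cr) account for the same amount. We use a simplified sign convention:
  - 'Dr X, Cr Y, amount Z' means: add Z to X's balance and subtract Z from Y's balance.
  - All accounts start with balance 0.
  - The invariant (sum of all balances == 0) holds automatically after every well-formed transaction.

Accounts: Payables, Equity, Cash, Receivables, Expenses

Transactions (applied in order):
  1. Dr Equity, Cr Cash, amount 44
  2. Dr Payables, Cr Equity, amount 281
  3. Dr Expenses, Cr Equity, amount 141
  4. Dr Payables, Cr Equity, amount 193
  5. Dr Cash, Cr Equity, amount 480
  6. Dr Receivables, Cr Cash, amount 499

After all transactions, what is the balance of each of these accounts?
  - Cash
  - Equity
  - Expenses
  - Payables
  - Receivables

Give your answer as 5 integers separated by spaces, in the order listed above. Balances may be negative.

After txn 1 (Dr Equity, Cr Cash, amount 44): Cash=-44 Equity=44
After txn 2 (Dr Payables, Cr Equity, amount 281): Cash=-44 Equity=-237 Payables=281
After txn 3 (Dr Expenses, Cr Equity, amount 141): Cash=-44 Equity=-378 Expenses=141 Payables=281
After txn 4 (Dr Payables, Cr Equity, amount 193): Cash=-44 Equity=-571 Expenses=141 Payables=474
After txn 5 (Dr Cash, Cr Equity, amount 480): Cash=436 Equity=-1051 Expenses=141 Payables=474
After txn 6 (Dr Receivables, Cr Cash, amount 499): Cash=-63 Equity=-1051 Expenses=141 Payables=474 Receivables=499

Answer: -63 -1051 141 474 499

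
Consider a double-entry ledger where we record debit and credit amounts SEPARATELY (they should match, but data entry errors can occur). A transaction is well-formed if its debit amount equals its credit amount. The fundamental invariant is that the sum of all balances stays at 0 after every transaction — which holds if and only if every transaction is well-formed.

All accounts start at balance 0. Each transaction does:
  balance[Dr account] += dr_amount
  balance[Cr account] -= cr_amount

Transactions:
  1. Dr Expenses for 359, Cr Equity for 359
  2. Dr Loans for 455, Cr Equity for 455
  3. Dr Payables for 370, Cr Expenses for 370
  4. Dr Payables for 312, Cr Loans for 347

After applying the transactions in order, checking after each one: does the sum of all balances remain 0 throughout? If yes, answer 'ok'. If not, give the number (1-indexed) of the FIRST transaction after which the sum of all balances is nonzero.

Answer: 4

Derivation:
After txn 1: dr=359 cr=359 sum_balances=0
After txn 2: dr=455 cr=455 sum_balances=0
After txn 3: dr=370 cr=370 sum_balances=0
After txn 4: dr=312 cr=347 sum_balances=-35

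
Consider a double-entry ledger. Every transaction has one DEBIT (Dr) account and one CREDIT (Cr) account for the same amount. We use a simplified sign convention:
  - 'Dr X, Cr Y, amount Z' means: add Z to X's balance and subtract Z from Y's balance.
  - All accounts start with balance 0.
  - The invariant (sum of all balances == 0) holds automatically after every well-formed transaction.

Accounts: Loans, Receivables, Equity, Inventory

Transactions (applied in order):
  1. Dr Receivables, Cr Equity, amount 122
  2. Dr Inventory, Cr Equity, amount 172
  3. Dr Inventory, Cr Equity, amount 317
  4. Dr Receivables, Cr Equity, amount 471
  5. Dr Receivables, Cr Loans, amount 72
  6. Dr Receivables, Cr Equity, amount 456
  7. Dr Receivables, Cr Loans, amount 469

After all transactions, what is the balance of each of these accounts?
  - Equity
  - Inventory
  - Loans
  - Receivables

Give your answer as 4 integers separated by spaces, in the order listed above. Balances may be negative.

Answer: -1538 489 -541 1590

Derivation:
After txn 1 (Dr Receivables, Cr Equity, amount 122): Equity=-122 Receivables=122
After txn 2 (Dr Inventory, Cr Equity, amount 172): Equity=-294 Inventory=172 Receivables=122
After txn 3 (Dr Inventory, Cr Equity, amount 317): Equity=-611 Inventory=489 Receivables=122
After txn 4 (Dr Receivables, Cr Equity, amount 471): Equity=-1082 Inventory=489 Receivables=593
After txn 5 (Dr Receivables, Cr Loans, amount 72): Equity=-1082 Inventory=489 Loans=-72 Receivables=665
After txn 6 (Dr Receivables, Cr Equity, amount 456): Equity=-1538 Inventory=489 Loans=-72 Receivables=1121
After txn 7 (Dr Receivables, Cr Loans, amount 469): Equity=-1538 Inventory=489 Loans=-541 Receivables=1590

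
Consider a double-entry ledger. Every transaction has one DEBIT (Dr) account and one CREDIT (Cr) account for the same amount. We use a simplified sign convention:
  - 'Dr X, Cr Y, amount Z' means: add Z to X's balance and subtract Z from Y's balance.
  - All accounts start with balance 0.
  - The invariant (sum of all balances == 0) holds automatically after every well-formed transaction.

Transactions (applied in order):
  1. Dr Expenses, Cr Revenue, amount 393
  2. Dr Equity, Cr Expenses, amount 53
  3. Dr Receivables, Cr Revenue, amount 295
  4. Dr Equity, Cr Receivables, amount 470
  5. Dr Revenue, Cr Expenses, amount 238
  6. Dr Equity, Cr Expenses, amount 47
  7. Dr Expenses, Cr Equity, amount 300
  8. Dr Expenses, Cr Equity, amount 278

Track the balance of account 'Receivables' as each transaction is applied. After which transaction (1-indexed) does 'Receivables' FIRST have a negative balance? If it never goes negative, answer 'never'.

Answer: 4

Derivation:
After txn 1: Receivables=0
After txn 2: Receivables=0
After txn 3: Receivables=295
After txn 4: Receivables=-175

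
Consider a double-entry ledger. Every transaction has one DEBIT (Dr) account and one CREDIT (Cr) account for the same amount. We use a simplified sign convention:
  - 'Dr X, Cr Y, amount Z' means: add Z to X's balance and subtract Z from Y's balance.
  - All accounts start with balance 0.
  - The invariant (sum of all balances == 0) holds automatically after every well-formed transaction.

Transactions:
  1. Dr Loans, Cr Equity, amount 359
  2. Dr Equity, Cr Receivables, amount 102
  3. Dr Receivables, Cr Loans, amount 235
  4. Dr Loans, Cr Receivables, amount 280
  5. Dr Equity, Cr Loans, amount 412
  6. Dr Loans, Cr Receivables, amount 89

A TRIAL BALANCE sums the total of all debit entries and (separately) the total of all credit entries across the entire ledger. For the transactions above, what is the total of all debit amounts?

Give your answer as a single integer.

Txn 1: debit+=359
Txn 2: debit+=102
Txn 3: debit+=235
Txn 4: debit+=280
Txn 5: debit+=412
Txn 6: debit+=89
Total debits = 1477

Answer: 1477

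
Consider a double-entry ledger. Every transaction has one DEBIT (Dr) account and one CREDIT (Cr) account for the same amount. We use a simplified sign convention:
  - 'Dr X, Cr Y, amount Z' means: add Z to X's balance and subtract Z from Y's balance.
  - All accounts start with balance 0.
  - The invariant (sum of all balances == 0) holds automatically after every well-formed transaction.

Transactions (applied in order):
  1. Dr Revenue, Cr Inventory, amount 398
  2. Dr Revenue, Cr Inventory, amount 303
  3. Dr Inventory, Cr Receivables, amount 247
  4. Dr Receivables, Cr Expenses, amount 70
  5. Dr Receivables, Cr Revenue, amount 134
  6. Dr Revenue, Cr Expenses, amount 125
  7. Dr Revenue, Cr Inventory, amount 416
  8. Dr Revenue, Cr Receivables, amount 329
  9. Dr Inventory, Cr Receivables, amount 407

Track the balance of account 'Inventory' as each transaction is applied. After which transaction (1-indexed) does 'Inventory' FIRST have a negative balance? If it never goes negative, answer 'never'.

After txn 1: Inventory=-398

Answer: 1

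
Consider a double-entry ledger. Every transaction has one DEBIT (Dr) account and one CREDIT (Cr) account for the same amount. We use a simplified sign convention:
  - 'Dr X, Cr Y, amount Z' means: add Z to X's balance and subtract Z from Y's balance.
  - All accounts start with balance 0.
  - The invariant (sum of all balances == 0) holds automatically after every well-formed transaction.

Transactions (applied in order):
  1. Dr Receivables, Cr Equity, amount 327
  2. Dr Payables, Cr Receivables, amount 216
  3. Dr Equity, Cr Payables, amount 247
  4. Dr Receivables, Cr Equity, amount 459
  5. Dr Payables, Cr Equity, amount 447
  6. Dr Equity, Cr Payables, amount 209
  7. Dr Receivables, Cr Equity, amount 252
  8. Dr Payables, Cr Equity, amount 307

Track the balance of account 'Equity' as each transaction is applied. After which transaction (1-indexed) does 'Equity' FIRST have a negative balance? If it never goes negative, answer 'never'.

Answer: 1

Derivation:
After txn 1: Equity=-327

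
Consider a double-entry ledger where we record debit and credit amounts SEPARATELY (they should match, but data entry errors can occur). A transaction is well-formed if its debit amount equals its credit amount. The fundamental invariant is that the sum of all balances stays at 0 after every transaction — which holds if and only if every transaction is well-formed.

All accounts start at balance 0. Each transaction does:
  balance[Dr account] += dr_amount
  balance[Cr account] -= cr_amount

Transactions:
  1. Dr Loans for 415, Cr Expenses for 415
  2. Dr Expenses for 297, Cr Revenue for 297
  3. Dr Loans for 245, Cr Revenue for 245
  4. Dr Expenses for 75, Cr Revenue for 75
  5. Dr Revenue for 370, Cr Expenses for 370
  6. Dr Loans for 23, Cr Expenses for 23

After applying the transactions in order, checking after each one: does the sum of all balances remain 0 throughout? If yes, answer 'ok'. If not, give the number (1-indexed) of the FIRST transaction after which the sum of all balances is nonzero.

Answer: ok

Derivation:
After txn 1: dr=415 cr=415 sum_balances=0
After txn 2: dr=297 cr=297 sum_balances=0
After txn 3: dr=245 cr=245 sum_balances=0
After txn 4: dr=75 cr=75 sum_balances=0
After txn 5: dr=370 cr=370 sum_balances=0
After txn 6: dr=23 cr=23 sum_balances=0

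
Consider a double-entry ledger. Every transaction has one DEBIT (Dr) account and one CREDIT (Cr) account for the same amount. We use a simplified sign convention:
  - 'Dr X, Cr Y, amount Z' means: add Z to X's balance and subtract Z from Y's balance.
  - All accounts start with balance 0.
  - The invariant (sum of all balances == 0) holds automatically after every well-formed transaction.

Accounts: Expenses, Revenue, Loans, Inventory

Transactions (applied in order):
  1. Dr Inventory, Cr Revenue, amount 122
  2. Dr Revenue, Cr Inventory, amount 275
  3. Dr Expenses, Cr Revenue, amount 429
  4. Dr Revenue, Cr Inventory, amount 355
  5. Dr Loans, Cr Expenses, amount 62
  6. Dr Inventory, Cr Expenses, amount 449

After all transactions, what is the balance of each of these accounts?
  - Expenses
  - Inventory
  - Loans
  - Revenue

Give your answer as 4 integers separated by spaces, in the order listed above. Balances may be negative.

Answer: -82 -59 62 79

Derivation:
After txn 1 (Dr Inventory, Cr Revenue, amount 122): Inventory=122 Revenue=-122
After txn 2 (Dr Revenue, Cr Inventory, amount 275): Inventory=-153 Revenue=153
After txn 3 (Dr Expenses, Cr Revenue, amount 429): Expenses=429 Inventory=-153 Revenue=-276
After txn 4 (Dr Revenue, Cr Inventory, amount 355): Expenses=429 Inventory=-508 Revenue=79
After txn 5 (Dr Loans, Cr Expenses, amount 62): Expenses=367 Inventory=-508 Loans=62 Revenue=79
After txn 6 (Dr Inventory, Cr Expenses, amount 449): Expenses=-82 Inventory=-59 Loans=62 Revenue=79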